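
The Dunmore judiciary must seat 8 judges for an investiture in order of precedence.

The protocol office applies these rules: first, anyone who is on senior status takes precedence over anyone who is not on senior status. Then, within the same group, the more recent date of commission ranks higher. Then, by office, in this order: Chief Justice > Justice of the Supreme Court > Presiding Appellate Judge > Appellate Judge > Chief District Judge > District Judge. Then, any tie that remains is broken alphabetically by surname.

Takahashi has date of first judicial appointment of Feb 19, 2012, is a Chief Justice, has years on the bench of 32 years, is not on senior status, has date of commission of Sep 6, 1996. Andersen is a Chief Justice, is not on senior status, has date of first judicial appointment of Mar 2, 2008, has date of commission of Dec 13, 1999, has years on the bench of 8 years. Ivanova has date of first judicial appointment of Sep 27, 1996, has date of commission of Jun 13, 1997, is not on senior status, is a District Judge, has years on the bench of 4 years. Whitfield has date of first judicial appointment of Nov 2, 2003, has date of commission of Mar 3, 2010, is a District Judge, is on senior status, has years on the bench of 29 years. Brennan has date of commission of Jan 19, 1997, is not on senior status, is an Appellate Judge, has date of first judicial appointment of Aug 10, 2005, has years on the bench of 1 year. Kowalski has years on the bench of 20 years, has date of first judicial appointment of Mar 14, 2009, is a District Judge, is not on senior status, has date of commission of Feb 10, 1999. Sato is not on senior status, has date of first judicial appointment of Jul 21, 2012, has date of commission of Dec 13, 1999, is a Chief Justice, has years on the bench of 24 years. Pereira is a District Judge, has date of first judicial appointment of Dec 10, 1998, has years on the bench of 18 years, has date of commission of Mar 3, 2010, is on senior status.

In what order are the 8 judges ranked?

By the first rule: Pereira and Whitfield (both on senior status); then Andersen, Sato, Kowalski, Ivanova, Brennan and Takahashi (each not on senior status).
Pereira and Whitfield both have date of commission Mar 3, 2010, so the next rule applies.
Pereira and Whitfield are each District Judge, so the next rule applies.
Among Pereira and Whitfield, alphabetically by surname: Pereira before Whitfield.
Among Andersen, Sato, Kowalski, Ivanova, Brennan and Takahashi, by date of commission (later first): Andersen and Sato (Dec 13, 1999) before Kowalski (Feb 10, 1999) before Ivanova (Jun 13, 1997) before Brennan (Jan 19, 1997) before Takahashi (Sep 6, 1996).
Andersen and Sato are each Chief Justice, so the next rule applies.
Among Andersen and Sato, alphabetically by surname: Andersen before Sato.
Full order: Pereira, Whitfield, Andersen, Sato, Kowalski, Ivanova, Brennan, Takahashi.

Pereira, Whitfield, Andersen, Sato, Kowalski, Ivanova, Brennan, Takahashi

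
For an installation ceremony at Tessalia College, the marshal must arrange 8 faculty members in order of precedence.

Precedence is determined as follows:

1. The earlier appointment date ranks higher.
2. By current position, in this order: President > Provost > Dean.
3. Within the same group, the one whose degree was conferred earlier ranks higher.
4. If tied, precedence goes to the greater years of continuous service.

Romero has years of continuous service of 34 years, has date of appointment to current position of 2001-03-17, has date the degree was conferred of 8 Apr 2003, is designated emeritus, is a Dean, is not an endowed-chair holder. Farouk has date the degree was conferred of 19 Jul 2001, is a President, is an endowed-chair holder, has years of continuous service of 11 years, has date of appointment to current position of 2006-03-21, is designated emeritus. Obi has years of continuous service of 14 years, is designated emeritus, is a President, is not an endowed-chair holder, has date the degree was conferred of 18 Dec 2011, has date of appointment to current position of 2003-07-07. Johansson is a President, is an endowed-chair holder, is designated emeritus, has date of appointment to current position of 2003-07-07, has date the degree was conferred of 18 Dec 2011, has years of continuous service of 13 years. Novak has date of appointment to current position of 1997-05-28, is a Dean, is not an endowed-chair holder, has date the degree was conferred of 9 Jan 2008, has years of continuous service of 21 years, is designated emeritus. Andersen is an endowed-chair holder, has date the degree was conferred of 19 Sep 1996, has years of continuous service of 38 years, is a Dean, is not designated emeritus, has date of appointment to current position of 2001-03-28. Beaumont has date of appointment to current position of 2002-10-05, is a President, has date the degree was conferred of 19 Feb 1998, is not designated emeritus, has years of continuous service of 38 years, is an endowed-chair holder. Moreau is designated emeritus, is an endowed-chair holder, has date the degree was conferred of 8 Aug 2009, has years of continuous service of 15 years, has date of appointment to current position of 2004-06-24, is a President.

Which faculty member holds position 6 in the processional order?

Johansson

By date of appointment to current position (earlier first): Novak (1997-05-28); then Romero (2001-03-17); then Andersen (2001-03-28); then Beaumont (2002-10-05); then Obi and Johansson (both 2003-07-07); then Moreau (2004-06-24); then Farouk (2006-03-21).
Obi and Johansson are each President, so the next rule applies.
Obi and Johansson both have date the degree was conferred 18 Dec 2011, so the next rule applies.
Among Obi and Johansson, by years of continuous service (higher first): Obi (14 years) before Johansson (13 years).
Order: Novak, Romero, Andersen, Beaumont, Obi, Johansson, Moreau, Farouk.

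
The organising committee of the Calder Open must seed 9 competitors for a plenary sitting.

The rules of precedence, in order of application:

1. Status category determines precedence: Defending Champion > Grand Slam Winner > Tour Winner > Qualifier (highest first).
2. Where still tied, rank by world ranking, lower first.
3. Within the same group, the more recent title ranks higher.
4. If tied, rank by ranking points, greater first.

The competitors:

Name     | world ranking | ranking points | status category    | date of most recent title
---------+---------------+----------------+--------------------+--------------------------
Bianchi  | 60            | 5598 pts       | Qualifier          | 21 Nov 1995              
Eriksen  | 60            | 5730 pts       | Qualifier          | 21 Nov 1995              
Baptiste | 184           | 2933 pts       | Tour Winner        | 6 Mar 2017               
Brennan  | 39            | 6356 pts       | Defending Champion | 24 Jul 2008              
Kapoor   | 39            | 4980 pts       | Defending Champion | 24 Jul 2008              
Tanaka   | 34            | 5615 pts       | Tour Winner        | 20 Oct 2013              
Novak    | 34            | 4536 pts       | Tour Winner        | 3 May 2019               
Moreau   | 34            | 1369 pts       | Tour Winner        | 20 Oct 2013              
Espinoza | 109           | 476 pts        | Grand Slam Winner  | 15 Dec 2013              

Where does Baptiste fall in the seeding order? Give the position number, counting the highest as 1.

By status category: Brennan and Kapoor (Defending Champion); then Espinoza (Grand Slam Winner); then Novak, Tanaka, Moreau and Baptiste (Tour Winner); then Eriksen and Bianchi (Qualifier).
Brennan and Kapoor both have world ranking 39, so the next rule applies.
Brennan and Kapoor both have date of most recent title 24 Jul 2008, so the next rule applies.
Among Brennan and Kapoor, by ranking points (higher first): Brennan (6356 pts) before Kapoor (4980 pts).
Among Novak, Tanaka, Moreau and Baptiste, by world ranking (lower first): Novak, Tanaka and Moreau (34) before Baptiste (184).
Among Novak, Tanaka and Moreau, by date of most recent title (later first): Novak (3 May 2019) before Tanaka and Moreau (20 Oct 2013).
Among Tanaka and Moreau, by ranking points (higher first): Tanaka (5615 pts) before Moreau (1369 pts).
Eriksen and Bianchi both have world ranking 60, so the next rule applies.
Eriksen and Bianchi both have date of most recent title 21 Nov 1995, so the next rule applies.
Among Eriksen and Bianchi, by ranking points (higher first): Eriksen (5730 pts) before Bianchi (5598 pts).
Order: Brennan, Kapoor, Espinoza, Novak, Tanaka, Moreau, Baptiste, Eriksen, Bianchi. So position 7.

7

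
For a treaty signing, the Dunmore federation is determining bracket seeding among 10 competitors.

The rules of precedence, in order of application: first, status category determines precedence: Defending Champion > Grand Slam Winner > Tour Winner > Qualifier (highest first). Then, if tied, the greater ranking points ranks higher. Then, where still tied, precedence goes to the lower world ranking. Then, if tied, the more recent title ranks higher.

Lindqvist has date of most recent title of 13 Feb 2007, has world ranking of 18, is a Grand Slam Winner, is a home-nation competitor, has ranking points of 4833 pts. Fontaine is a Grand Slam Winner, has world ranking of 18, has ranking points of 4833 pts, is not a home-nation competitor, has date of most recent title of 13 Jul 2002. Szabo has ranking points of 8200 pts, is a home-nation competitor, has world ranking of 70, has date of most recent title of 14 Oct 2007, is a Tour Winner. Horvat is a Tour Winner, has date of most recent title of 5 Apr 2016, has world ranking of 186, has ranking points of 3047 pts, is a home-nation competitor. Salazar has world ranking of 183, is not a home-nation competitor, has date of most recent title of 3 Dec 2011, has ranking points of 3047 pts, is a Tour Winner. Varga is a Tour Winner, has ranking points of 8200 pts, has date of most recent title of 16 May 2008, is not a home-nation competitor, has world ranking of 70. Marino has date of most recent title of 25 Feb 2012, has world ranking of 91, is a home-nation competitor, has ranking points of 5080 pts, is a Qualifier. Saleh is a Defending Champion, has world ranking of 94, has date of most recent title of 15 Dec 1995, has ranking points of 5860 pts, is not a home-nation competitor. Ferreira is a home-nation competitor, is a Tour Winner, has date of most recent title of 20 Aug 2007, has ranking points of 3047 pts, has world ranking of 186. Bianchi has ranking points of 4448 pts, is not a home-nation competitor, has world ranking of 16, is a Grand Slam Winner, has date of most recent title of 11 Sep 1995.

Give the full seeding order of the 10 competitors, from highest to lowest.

By status category: Saleh (Defending Champion); then Lindqvist, Fontaine and Bianchi (Grand Slam Winner); then Varga, Szabo, Salazar, Horvat and Ferreira (Tour Winner); then Marino (Qualifier).
Among Lindqvist, Fontaine and Bianchi, by ranking points (higher first): Lindqvist and Fontaine (4833 pts) before Bianchi (4448 pts).
Lindqvist and Fontaine both have world ranking 18, so the next rule applies.
Among Lindqvist and Fontaine, by date of most recent title (later first): Lindqvist (13 Feb 2007) before Fontaine (13 Jul 2002).
Among Varga, Szabo, Salazar, Horvat and Ferreira, by ranking points (higher first): Varga and Szabo (8200 pts) before Salazar, Horvat and Ferreira (3047 pts).
Varga and Szabo both have world ranking 70, so the next rule applies.
Among Varga and Szabo, by date of most recent title (later first): Varga (16 May 2008) before Szabo (14 Oct 2007).
Among Salazar, Horvat and Ferreira, by world ranking (lower first): Salazar (183) before Horvat and Ferreira (186).
Among Horvat and Ferreira, by date of most recent title (later first): Horvat (5 Apr 2016) before Ferreira (20 Aug 2007).
Full order: Saleh, Lindqvist, Fontaine, Bianchi, Varga, Szabo, Salazar, Horvat, Ferreira, Marino.

Saleh, Lindqvist, Fontaine, Bianchi, Varga, Szabo, Salazar, Horvat, Ferreira, Marino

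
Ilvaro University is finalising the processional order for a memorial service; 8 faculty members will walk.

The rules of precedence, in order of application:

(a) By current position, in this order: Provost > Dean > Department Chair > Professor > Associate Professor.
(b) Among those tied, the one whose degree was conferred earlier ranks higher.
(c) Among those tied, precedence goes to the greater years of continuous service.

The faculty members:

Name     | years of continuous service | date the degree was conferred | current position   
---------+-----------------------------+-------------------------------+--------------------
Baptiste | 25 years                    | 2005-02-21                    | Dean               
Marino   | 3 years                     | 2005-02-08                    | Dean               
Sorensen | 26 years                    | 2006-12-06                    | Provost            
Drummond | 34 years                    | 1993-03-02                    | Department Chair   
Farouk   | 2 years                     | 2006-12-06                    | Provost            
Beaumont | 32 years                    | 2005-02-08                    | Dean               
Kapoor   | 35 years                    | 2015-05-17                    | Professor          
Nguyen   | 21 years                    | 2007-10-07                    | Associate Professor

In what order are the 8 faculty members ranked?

Sorensen, Farouk, Beaumont, Marino, Baptiste, Drummond, Kapoor, Nguyen

By current position: Sorensen and Farouk (Provost); then Beaumont, Marino and Baptiste (Dean); then Drummond (Department Chair); then Kapoor (Professor); then Nguyen (Associate Professor).
Sorensen and Farouk both have date the degree was conferred 2006-12-06, so the next rule applies.
Among Sorensen and Farouk, by years of continuous service (higher first): Sorensen (26 years) before Farouk (2 years).
Among Beaumont, Marino and Baptiste, by date the degree was conferred (earlier first): Beaumont and Marino (2005-02-08) before Baptiste (2005-02-21).
Among Beaumont and Marino, by years of continuous service (higher first): Beaumont (32 years) before Marino (3 years).
Full order: Sorensen, Farouk, Beaumont, Marino, Baptiste, Drummond, Kapoor, Nguyen.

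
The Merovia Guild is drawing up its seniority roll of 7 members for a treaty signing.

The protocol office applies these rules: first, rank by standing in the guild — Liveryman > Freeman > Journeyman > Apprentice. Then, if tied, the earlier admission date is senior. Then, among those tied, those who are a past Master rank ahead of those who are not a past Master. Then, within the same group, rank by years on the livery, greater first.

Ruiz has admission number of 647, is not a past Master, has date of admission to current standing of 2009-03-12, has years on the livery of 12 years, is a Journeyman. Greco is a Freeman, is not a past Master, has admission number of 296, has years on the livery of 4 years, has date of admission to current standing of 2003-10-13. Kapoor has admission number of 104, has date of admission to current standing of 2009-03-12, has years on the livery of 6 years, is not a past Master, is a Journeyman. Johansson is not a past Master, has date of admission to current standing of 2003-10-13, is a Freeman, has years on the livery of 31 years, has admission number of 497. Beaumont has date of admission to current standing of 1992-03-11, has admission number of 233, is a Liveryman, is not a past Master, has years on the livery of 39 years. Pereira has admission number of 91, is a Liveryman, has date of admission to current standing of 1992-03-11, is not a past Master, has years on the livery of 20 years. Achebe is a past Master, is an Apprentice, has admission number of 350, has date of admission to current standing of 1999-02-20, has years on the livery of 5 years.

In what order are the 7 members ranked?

By standing in the guild: Beaumont and Pereira (Liveryman); then Johansson and Greco (Freeman); then Ruiz and Kapoor (Journeyman); then Achebe (Apprentice).
Beaumont and Pereira both have date of admission to current standing 1992-03-11, so the next rule applies.
Beaumont and Pereira are each not a past Master, so the next rule applies.
Among Beaumont and Pereira, by years on the livery (higher first): Beaumont (39 years) before Pereira (20 years).
Johansson and Greco both have date of admission to current standing 2003-10-13, so the next rule applies.
Johansson and Greco are each not a past Master, so the next rule applies.
Among Johansson and Greco, by years on the livery (higher first): Johansson (31 years) before Greco (4 years).
Ruiz and Kapoor both have date of admission to current standing 2009-03-12, so the next rule applies.
Ruiz and Kapoor are each not a past Master, so the next rule applies.
Among Ruiz and Kapoor, by years on the livery (higher first): Ruiz (12 years) before Kapoor (6 years).
Full order: Beaumont, Pereira, Johansson, Greco, Ruiz, Kapoor, Achebe.

Beaumont, Pereira, Johansson, Greco, Ruiz, Kapoor, Achebe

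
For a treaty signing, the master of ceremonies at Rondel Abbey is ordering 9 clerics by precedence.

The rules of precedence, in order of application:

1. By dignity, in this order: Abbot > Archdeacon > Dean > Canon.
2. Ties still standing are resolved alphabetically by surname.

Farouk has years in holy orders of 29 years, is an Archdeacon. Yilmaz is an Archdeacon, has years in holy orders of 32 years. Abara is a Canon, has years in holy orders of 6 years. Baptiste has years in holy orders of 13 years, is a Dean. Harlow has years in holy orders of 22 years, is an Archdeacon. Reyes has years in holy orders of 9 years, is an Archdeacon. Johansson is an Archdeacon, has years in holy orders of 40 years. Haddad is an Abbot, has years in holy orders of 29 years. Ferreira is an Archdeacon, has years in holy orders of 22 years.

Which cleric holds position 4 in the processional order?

Harlow

By dignity: Haddad (Abbot); then Farouk, Ferreira, Harlow, Johansson, Reyes and Yilmaz (Archdeacon); then Baptiste (Dean); then Abara (Canon).
Among Farouk, Ferreira, Harlow, Johansson, Reyes and Yilmaz, alphabetically by surname: Farouk before Ferreira before Harlow before Johansson before Reyes before Yilmaz.
Order: Haddad, Farouk, Ferreira, Harlow, Johansson, Reyes, Yilmaz, Baptiste, Abara.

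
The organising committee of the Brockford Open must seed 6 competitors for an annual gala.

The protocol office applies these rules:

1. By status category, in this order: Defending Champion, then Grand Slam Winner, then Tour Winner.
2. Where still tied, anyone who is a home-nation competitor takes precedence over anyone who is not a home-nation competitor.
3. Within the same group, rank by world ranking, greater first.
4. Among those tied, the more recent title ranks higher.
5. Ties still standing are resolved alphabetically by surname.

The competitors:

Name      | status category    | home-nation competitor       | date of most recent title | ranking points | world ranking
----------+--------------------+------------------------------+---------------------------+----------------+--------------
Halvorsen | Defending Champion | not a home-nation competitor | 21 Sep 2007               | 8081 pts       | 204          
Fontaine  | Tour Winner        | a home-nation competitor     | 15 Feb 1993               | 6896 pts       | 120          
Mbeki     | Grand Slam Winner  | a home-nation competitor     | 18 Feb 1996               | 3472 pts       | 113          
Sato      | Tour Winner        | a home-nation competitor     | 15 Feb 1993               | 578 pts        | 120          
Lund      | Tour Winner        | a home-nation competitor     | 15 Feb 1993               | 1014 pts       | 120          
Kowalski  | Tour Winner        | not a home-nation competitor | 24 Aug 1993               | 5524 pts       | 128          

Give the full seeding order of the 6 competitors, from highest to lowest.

Halvorsen, Mbeki, Fontaine, Lund, Sato, Kowalski

By status category: Halvorsen (Defending Champion); then Mbeki (Grand Slam Winner); then Fontaine, Lund, Sato and Kowalski (Tour Winner).
Among Fontaine, Lund, Sato and Kowalski, a home-nation competitor before not a home-nation competitor: Fontaine, Lund and Sato (a home-nation competitor) before Kowalski (not a home-nation competitor).
Fontaine, Lund and Sato all have world ranking 120, so the next rule applies.
Fontaine, Lund and Sato all have date of most recent title 15 Feb 1993, so the next rule applies.
Among Fontaine, Lund and Sato, alphabetically by surname: Fontaine before Lund before Sato.
Full order: Halvorsen, Mbeki, Fontaine, Lund, Sato, Kowalski.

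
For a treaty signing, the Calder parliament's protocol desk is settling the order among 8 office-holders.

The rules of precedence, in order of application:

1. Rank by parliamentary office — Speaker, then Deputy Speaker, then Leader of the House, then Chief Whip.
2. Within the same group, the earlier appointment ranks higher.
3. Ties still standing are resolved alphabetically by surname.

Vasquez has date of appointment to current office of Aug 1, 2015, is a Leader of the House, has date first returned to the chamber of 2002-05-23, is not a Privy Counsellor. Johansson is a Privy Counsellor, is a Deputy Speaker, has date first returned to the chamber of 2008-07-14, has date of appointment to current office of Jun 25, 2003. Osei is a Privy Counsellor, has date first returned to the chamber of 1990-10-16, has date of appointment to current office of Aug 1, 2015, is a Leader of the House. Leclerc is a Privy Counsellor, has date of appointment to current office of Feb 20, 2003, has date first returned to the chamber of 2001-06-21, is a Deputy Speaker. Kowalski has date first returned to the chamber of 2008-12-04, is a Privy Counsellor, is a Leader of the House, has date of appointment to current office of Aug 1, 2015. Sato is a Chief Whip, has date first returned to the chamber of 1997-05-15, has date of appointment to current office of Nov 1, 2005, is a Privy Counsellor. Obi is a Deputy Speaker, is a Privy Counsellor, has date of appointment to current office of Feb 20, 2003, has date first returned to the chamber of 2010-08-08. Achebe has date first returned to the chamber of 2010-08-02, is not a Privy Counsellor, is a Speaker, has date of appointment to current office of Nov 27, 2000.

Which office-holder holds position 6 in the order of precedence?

By parliamentary office: Achebe (Speaker); then Leclerc, Obi and Johansson (Deputy Speaker); then Kowalski, Osei and Vasquez (Leader of the House); then Sato (Chief Whip).
Among Leclerc, Obi and Johansson, by date of appointment to current office (earlier first): Leclerc and Obi (Feb 20, 2003) before Johansson (Jun 25, 2003).
Among Leclerc and Obi, alphabetically by surname: Leclerc before Obi.
Kowalski, Osei and Vasquez all have date of appointment to current office Aug 1, 2015, so the next rule applies.
Among Kowalski, Osei and Vasquez, alphabetically by surname: Kowalski before Osei before Vasquez.
Order: Achebe, Leclerc, Obi, Johansson, Kowalski, Osei, Vasquez, Sato.

Osei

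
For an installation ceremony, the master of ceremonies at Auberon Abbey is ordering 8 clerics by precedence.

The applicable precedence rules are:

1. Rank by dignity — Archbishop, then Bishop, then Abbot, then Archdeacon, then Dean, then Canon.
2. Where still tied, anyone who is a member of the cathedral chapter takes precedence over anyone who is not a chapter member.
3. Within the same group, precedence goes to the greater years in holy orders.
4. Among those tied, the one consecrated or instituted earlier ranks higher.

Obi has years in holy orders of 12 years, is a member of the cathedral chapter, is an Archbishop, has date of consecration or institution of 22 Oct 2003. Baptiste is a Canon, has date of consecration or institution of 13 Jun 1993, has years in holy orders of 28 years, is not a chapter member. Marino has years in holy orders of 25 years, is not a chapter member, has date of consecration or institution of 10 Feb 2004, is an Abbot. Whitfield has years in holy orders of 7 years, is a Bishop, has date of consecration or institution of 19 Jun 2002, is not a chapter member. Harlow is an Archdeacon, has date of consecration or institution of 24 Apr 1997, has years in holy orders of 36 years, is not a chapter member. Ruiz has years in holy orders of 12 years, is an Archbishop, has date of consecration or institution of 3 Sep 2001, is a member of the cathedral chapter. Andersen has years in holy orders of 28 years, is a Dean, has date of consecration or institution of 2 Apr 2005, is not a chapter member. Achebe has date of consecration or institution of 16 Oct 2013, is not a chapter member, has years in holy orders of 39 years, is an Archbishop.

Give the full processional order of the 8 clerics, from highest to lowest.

Ruiz, Obi, Achebe, Whitfield, Marino, Harlow, Andersen, Baptiste

By dignity: Ruiz, Obi and Achebe (Archbishop); then Whitfield (Bishop); then Marino (Abbot); then Harlow (Archdeacon); then Andersen (Dean); then Baptiste (Canon).
Among Ruiz, Obi and Achebe, a member of the cathedral chapter before not a chapter member: Ruiz and Obi (a member of the cathedral chapter) before Achebe (not a chapter member).
Ruiz and Obi both have years in holy orders 12 years, so the next rule applies.
Among Ruiz and Obi, by date of consecration or institution (earlier first): Ruiz (3 Sep 2001) before Obi (22 Oct 2003).
Full order: Ruiz, Obi, Achebe, Whitfield, Marino, Harlow, Andersen, Baptiste.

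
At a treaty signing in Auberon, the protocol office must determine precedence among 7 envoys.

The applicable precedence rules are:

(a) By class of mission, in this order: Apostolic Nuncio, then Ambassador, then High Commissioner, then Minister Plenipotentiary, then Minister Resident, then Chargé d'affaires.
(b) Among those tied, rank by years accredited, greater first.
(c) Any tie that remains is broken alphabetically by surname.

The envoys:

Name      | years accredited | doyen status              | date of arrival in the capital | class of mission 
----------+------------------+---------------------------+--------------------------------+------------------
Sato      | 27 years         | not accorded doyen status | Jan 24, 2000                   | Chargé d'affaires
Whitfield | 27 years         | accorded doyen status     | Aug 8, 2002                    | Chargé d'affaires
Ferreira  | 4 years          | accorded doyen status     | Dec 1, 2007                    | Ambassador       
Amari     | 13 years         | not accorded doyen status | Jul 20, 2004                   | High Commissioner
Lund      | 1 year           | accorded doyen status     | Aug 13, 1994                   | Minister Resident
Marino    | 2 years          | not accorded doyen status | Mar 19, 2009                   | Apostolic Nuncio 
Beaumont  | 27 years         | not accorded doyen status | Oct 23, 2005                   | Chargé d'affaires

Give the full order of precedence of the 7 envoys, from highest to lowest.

By class of mission: Marino (Apostolic Nuncio); then Ferreira (Ambassador); then Amari (High Commissioner); then Lund (Minister Resident); then Beaumont, Sato and Whitfield (Chargé d'affaires).
Beaumont, Sato and Whitfield all have years accredited 27 years, so the next rule applies.
Among Beaumont, Sato and Whitfield, alphabetically by surname: Beaumont before Sato before Whitfield.
Full order: Marino, Ferreira, Amari, Lund, Beaumont, Sato, Whitfield.

Marino, Ferreira, Amari, Lund, Beaumont, Sato, Whitfield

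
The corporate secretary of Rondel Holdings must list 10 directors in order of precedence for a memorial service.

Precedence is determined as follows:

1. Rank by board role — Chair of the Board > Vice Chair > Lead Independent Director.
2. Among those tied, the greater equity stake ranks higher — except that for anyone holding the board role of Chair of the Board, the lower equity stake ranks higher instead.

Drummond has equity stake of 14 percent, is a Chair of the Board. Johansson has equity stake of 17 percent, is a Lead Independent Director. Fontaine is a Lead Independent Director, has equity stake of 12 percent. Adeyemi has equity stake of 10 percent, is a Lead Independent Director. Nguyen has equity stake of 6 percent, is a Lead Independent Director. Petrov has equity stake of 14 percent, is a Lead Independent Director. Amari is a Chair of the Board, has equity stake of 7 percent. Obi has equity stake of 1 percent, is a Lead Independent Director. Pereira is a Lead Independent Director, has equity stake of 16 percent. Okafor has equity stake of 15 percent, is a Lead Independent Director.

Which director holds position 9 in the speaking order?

Nguyen

By board role: Amari and Drummond (Chair of the Board); then Johansson, Pereira, Okafor, Petrov, Fontaine, Adeyemi, Nguyen and Obi (Lead Independent Director).
Among Amari and Drummond, by equity stake (lower first) (reversed rule for this group): Amari (7 percent) before Drummond (14 percent).
Among Johansson, Pereira, Okafor, Petrov, Fontaine, Adeyemi, Nguyen and Obi, by equity stake (higher first): Johansson (17 percent) before Pereira (16 percent) before Okafor (15 percent) before Petrov (14 percent) before Fontaine (12 percent) before Adeyemi (10 percent) before Nguyen (6 percent) before Obi (1 percent).
Order: Amari, Drummond, Johansson, Pereira, Okafor, Petrov, Fontaine, Adeyemi, Nguyen, Obi.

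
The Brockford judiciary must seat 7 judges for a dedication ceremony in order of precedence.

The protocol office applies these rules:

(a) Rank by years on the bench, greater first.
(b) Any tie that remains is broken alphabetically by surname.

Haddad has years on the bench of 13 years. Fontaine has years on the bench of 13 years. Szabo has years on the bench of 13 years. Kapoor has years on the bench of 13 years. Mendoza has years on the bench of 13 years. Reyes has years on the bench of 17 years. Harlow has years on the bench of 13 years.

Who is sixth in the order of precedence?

Mendoza

By years on the bench (higher first): Reyes (17 years); then Fontaine, Haddad, Harlow, Kapoor, Mendoza and Szabo (each 13 years).
Among Fontaine, Haddad, Harlow, Kapoor, Mendoza and Szabo, alphabetically by surname: Fontaine before Haddad before Harlow before Kapoor before Mendoza before Szabo.
Order: Reyes, Fontaine, Haddad, Harlow, Kapoor, Mendoza, Szabo.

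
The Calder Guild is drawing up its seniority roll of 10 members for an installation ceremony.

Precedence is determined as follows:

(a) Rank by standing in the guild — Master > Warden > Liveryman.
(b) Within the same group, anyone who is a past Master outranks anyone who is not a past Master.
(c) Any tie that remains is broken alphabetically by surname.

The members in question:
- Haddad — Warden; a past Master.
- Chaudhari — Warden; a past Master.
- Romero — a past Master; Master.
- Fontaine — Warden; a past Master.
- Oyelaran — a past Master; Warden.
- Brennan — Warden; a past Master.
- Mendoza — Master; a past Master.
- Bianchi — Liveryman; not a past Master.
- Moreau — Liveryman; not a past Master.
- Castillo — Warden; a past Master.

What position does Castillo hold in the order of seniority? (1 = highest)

By standing in the guild: Mendoza and Romero (Master); then Brennan, Castillo, Chaudhari, Fontaine, Haddad and Oyelaran (Warden); then Bianchi and Moreau (Liveryman).
Mendoza and Romero are each a past Master, so the next rule applies.
Among Mendoza and Romero, alphabetically by surname: Mendoza before Romero.
Brennan, Castillo, Chaudhari, Fontaine, Haddad and Oyelaran are each a past Master, so the next rule applies.
Among Brennan, Castillo, Chaudhari, Fontaine, Haddad and Oyelaran, alphabetically by surname: Brennan before Castillo before Chaudhari before Fontaine before Haddad before Oyelaran.
Bianchi and Moreau are each not a past Master, so the next rule applies.
Among Bianchi and Moreau, alphabetically by surname: Bianchi before Moreau.
Order: Mendoza, Romero, Brennan, Castillo, Chaudhari, Fontaine, Haddad, Oyelaran, Bianchi, Moreau. So position 4.

4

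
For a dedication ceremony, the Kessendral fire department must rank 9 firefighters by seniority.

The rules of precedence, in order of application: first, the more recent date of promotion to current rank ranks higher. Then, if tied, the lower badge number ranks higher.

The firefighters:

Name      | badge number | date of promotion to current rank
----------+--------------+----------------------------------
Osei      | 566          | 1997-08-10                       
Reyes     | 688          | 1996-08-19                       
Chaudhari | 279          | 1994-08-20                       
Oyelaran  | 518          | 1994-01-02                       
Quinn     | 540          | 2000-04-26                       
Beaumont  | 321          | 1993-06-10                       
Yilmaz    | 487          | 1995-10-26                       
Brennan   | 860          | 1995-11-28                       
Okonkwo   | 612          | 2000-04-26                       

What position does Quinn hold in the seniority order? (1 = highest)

1

By date of promotion to current rank (later first): Quinn and Okonkwo (both 2000-04-26); then Osei (1997-08-10); then Reyes (1996-08-19); then Brennan (1995-11-28); then Yilmaz (1995-10-26); then Chaudhari (1994-08-20); then Oyelaran (1994-01-02); then Beaumont (1993-06-10).
Among Quinn and Okonkwo, by badge number (lower first): Quinn (540) before Okonkwo (612).
Order: Quinn, Okonkwo, Osei, Reyes, Brennan, Yilmaz, Chaudhari, Oyelaran, Beaumont. So position 1.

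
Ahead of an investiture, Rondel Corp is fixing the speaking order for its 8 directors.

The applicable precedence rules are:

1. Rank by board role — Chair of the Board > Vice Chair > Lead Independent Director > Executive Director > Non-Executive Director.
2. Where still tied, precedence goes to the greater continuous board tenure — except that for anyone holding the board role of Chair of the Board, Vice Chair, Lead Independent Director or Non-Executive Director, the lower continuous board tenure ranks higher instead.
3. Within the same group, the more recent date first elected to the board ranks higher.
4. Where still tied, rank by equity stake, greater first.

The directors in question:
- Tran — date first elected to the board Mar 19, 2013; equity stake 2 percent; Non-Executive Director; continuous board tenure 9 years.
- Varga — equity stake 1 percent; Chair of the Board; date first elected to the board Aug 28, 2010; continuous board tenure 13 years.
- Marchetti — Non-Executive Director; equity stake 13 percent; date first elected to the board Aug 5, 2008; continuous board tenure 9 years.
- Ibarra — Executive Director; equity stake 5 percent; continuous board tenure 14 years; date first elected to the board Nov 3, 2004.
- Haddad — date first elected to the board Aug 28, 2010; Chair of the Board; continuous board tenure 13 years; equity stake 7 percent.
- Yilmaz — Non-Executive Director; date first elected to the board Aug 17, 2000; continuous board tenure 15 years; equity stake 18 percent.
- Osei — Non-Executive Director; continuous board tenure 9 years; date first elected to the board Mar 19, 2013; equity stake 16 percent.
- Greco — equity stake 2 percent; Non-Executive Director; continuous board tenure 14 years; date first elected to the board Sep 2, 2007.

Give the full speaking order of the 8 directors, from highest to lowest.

Haddad, Varga, Ibarra, Osei, Tran, Marchetti, Greco, Yilmaz

By board role: Haddad and Varga (Chair of the Board); then Ibarra (Executive Director); then Osei, Tran, Marchetti, Greco and Yilmaz (Non-Executive Director).
Haddad and Varga both have continuous board tenure 13 years, so the next rule applies.
Haddad and Varga both have date first elected to the board Aug 28, 2010, so the next rule applies.
Among Haddad and Varga, by equity stake (higher first): Haddad (7 percent) before Varga (1 percent).
Among Osei, Tran, Marchetti, Greco and Yilmaz, by continuous board tenure (lower first) (reversed rule for this group): Osei, Tran and Marchetti (9 years) before Greco (14 years) before Yilmaz (15 years).
Among Osei, Tran and Marchetti, by date first elected to the board (later first): Osei and Tran (Mar 19, 2013) before Marchetti (Aug 5, 2008).
Among Osei and Tran, by equity stake (higher first): Osei (16 percent) before Tran (2 percent).
Full order: Haddad, Varga, Ibarra, Osei, Tran, Marchetti, Greco, Yilmaz.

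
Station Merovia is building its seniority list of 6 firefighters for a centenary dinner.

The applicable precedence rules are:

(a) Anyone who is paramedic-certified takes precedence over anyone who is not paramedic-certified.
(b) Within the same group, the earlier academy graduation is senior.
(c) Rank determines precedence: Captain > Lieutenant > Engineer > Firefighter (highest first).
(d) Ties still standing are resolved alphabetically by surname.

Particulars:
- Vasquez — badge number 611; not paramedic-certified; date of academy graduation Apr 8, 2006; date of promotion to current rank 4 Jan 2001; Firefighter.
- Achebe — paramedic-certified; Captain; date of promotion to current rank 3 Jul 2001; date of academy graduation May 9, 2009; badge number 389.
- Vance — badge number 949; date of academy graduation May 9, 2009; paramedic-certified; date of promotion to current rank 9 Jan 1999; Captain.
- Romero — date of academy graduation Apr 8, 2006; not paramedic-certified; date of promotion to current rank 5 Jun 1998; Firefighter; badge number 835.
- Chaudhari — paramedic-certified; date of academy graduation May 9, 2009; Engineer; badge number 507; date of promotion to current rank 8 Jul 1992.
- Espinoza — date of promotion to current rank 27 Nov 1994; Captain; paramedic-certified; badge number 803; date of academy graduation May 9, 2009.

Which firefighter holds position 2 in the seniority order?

Espinoza

By the first rule: Achebe, Espinoza, Vance and Chaudhari (each paramedic-certified); then Romero and Vasquez (both not paramedic-certified).
Achebe, Espinoza, Vance and Chaudhari all have date of academy graduation May 9, 2009, so the next rule applies.
Among Achebe, Espinoza, Vance and Chaudhari, by rank: Achebe, Espinoza and Vance (Captain) before Chaudhari (Engineer).
Among Achebe, Espinoza and Vance, alphabetically by surname: Achebe before Espinoza before Vance.
Romero and Vasquez both have date of academy graduation Apr 8, 2006, so the next rule applies.
Romero and Vasquez are each Firefighter, so the next rule applies.
Among Romero and Vasquez, alphabetically by surname: Romero before Vasquez.
Order: Achebe, Espinoza, Vance, Chaudhari, Romero, Vasquez.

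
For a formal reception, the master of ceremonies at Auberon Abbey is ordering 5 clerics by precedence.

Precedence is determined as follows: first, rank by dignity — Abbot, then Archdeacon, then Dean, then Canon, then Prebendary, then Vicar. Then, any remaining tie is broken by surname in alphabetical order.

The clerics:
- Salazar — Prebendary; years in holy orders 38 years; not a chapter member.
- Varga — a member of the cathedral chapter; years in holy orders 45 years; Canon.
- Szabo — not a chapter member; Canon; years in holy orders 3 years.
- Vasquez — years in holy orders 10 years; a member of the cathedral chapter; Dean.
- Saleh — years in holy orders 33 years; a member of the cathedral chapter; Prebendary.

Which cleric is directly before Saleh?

Salazar

By dignity: Vasquez (Dean); then Szabo and Varga (Canon); then Salazar and Saleh (Prebendary).
Among Szabo and Varga, alphabetically by surname: Szabo before Varga.
Among Salazar and Saleh, alphabetically by surname: Salazar before Saleh.
Order: Vasquez, Szabo, Varga, Salazar, Saleh.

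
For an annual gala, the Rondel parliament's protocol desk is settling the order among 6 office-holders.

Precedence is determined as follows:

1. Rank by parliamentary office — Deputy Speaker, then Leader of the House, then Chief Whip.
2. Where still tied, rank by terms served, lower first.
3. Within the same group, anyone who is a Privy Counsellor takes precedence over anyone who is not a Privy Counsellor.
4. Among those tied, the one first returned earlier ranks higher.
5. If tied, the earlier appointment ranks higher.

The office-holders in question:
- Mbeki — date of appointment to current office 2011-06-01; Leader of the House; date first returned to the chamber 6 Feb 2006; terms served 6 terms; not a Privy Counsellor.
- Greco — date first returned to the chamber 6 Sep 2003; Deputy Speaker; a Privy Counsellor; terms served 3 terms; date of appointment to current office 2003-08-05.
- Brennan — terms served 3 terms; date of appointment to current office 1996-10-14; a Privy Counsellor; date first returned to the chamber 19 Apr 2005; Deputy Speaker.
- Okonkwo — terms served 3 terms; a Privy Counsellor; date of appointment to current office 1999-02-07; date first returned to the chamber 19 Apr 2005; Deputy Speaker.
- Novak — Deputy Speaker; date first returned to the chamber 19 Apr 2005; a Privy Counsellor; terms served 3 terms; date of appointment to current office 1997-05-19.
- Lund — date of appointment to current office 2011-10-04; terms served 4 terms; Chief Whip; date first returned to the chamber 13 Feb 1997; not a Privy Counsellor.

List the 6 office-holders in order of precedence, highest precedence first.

By parliamentary office: Greco, Brennan, Novak and Okonkwo (Deputy Speaker); then Mbeki (Leader of the House); then Lund (Chief Whip).
Greco, Brennan, Novak and Okonkwo all have terms served 3 terms, so the next rule applies.
Greco, Brennan, Novak and Okonkwo are each a Privy Counsellor, so the next rule applies.
Among Greco, Brennan, Novak and Okonkwo, by date first returned to the chamber (earlier first): Greco (6 Sep 2003) before Brennan, Novak and Okonkwo (19 Apr 2005).
Among Brennan, Novak and Okonkwo, by date of appointment to current office (earlier first): Brennan (1996-10-14) before Novak (1997-05-19) before Okonkwo (1999-02-07).
Full order: Greco, Brennan, Novak, Okonkwo, Mbeki, Lund.

Greco, Brennan, Novak, Okonkwo, Mbeki, Lund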